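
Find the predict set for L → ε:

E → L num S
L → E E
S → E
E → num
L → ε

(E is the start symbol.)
PREDICT(L → ε) = (FIRST(RHS) \ {ε}) ∪ (FOLLOW(L) if ε ∈ FIRST(RHS), i.e. RHS ⇒* ε)
The right-hand side is ε (FIRST(ε) = { ε }), so the predict set is FOLLOW(L) = { 'num' }
PREDICT(L → ε) = { 'num' }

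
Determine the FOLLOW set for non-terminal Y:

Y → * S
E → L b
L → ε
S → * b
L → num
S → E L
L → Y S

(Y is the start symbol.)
To compute FOLLOW(Y), find every occurrence of Y on a right-hand side N → α Y β: add FIRST(β) \ {ε}, and if β is empty or nullable also add FOLLOW(N). Iterate to a fixed point.

Y is the start symbol, so $ ∈ FOLLOW(Y).
In L → Y S: Y is followed by S, add FIRST(S) \ {ε} = { '*', 'b', 'num' }

Taking the union: FOLLOW(Y) = { $, '*', 'b', 'num' }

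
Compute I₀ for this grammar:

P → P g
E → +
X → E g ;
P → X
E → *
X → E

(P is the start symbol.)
{ [E → . *], [E → . +], [P → . P g], [P → . X], [P' → . P], [X → . E g ;], [X → . E] }

First, augment the grammar with P' → P
I₀ = CLOSURE({ [P' → . P] }):
  [P' → . P] has the dot before P: add [P → . P g], [P → . X]
  [P → . X] has the dot before X: add [X → . E g ;], [X → . E]
  [X → . E g ;] has the dot before E: add [E → . +], [E → . *]
No further items can be added.

I₀ = { [E → . *], [E → . +], [P → . P g], [P → . X], [P' → . P], [X → . E g ;], [X → . E] }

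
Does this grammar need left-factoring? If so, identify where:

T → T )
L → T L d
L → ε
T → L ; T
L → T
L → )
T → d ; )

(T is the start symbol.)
Yes, L has productions with common prefix 'T'

Left-factoring is needed when two productions for the same non-terminal
share a common prefix on the right-hand side.

Productions for T:
  T → T )
  T → L ; T
  T → d ; )
Productions for L:
  L → T L d
  L → ε
  L → T
  L → )

Found common prefix 'T' in productions for L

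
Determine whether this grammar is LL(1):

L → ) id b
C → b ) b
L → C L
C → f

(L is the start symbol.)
Relevant sets:
  FIRST(C) = { 'b', 'f' }

For L:
  PREDICT(L → ')' id b) = { ')' }
  PREDICT(L → C L) = { 'b', 'f' }
For C:
  PREDICT(C → b ')' b) = { 'b' }
  PREDICT(C → f) = { 'f' }

All predict sets are disjoint. The grammar IS LL(1).

Answer: Yes, the grammar is LL(1).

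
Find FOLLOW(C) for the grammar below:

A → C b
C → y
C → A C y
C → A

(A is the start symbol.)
{ 'b', 'y' }

To compute FOLLOW(C), find every occurrence of C on a right-hand side N → α C β: add FIRST(β) \ {ε}, and if β is empty or nullable also add FOLLOW(N). Iterate to a fixed point.

In A → C b: C is followed by b, add FIRST(b) \ {ε} = { 'b' }
In C → A C y: C is followed by y, add FIRST(y) \ {ε} = { 'y' }

Taking the union: FOLLOW(C) = { 'b', 'y' }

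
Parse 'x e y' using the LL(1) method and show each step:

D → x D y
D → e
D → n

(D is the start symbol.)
LL(1) parsing maintains a stack (initially the start symbol over $) and the input. At each step: if the stack top is a terminal, match it against the current input token; if it is a non-terminal N, replace it with the RHS of M[N, lookahead] (the unique production whose predict set contains the lookahead).

Stack is shown with the top on the left.

Stack    Input    Action
------------------------
D $      x e y $  output D → x D y
x D y $  x e y $  match 'x'
D y $    e y $    output D → e
e y $    e y $    match 'e'
y $      y $      match 'y'
$        $        accept

The string is accepted.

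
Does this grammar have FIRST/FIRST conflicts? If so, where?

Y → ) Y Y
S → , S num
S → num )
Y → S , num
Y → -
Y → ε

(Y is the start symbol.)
A FIRST/FIRST conflict occurs when two productions N → α and N → β for the same non-terminal have FIRST(α) ∩ FIRST(β) ≠ ∅ (with ε ∈ FIRST of a nullable right-hand side, so two nullable alternatives also conflict).

FIRST sets of the non-terminals at (or reachable through a nullable prefix from) the front of some alternative:
  FIRST(S) = { ',', 'num' }

Productions for Y:
  Y → ) Y Y: FIRST = { ')' }
  Y → S , num: FIRST = { ',', 'num' }
  Y → -: FIRST = { '-' }
  Y → ε: FIRST = { ε }
Productions for S:
  S → , S num: FIRST = { ',' }
  S → num ): FIRST = { 'num' }

All alternatives of each non-terminal have pairwise disjoint FIRST sets.

Answer: No FIRST/FIRST conflicts.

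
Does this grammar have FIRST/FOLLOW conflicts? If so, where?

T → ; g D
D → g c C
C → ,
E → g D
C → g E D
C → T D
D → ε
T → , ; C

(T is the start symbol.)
Yes. D → g c C with FOLLOW(D) on { 'g' }

A FIRST/FOLLOW conflict occurs when a non-terminal N has a nullable alternative N → β (β ⇒* ε) and another alternative N → α with FIRST(α) ∩ FOLLOW(N) ≠ ∅: on such a lookahead the parser cannot decide between expanding α and letting N vanish via β.

Nullable non-terminals: D.

D: nullable alternative(s) D → ε; FOLLOW(D) = { $, 'g' }
  D → g c C: FIRST \ {ε} = { 'g' } — overlaps FOLLOW(D) on { 'g' }: CONFLICT
  D → ε: FIRST \ {ε} = { } — this is the only nullable alternative, skip

C, E, T have no nullable alternative, so no FIRST/FOLLOW check is needed there.

So the grammar has 1 FIRST/FOLLOW conflict (marked CONFLICT above).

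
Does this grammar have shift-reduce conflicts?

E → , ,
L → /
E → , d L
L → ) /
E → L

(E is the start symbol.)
Augment with E' → E and build the canonical LR(0) collection (I0 = CLOSURE({[E' → . E]}), then GOTO on every symbol after a dot until no new states appear). It has 10 states:
  I0: { [E → . , ,], [E → . , d L], [E → . L], [E' → . E], [L → . ) /], [L → . /] }  — shift
  I1: { [L → ) . /] }  — shift
  I2: { [E → , . ,], [E → , . d L] }  — shift
  I3: { [L → / .] }  — reduce
  I4: { [E' → E .] }  — accept
  I5: { [E → L .] }  — reduce
  I6: { [E → , , .] }  — reduce
  I7: { [E → , d . L], [L → . ) /], [L → . /] }  — shift
  I8: { [E → , d L .] }  — reduce
  I9: { [L → ) / .] }  — reduce

No state contains both a complete item and a shift item.

Answer: No shift-reduce conflicts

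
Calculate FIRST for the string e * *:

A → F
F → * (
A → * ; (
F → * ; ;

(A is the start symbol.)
{ 'e' }

To compute FIRST(e * *), process the symbols left to right:
Symbol e is a terminal. Add 'e' and stop.
FIRST(e * *) = { 'e' }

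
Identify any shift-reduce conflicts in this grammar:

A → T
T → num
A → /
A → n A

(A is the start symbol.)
No shift-reduce conflicts

A shift-reduce conflict occurs when an LR(0) state has both:
  - a complete (reduce) item [A → α .] (dot at the end), and
  - a shift item [B → β . c γ] (dot before a terminal).

Augment with A' → A and build the canonical LR(0) collection (I0 = CLOSURE({[A' → . A]}), then GOTO on every symbol after a dot until no new states appear). It has 7 states:
  I0: { [A → . /], [A → . T], [A → . n A], [A' → . A], [T → . num] }  — shift
  I1: { [A → / .] }  — reduce
  I2: { [A' → A .] }  — accept
  I3: { [A → T .] }  — reduce
  I4: { [A → . /], [A → . T], [A → . n A], [A → n . A], [T → . num] }  — shift
  I5: { [T → num .] }  — reduce
  I6: { [A → n A .] }  — reduce

No state contains both a complete item and a shift item.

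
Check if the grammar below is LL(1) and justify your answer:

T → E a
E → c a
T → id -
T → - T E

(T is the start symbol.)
A grammar is LL(1) if for each non-terminal N with multiple productions, the predict sets of those productions are pairwise disjoint, where PREDICT(N → α) = (FIRST(α) \ {ε}) ∪ (FOLLOW(N) if α ⇒* ε).

Relevant sets:
  FIRST(E) = { 'c' }

For T:
  PREDICT(T → E a) = { 'c' }
  PREDICT(T → id '-') = { 'id' }
  PREDICT(T → '-' T E) = { '-' }
E has a single production, so nothing to check there.

All predict sets are disjoint. The grammar IS LL(1).

Answer: Yes, the grammar is LL(1).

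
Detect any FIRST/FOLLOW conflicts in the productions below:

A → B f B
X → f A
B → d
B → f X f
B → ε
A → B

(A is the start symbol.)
Yes. A → B f B with FOLLOW(A) on { 'f' }; B → f X f with FOLLOW(B) on { 'f' }

A FIRST/FOLLOW conflict occurs when a non-terminal N has a nullable alternative N → β (β ⇒* ε) and another alternative N → α with FIRST(α) ∩ FOLLOW(N) ≠ ∅: on such a lookahead the parser cannot decide between expanding α and letting N vanish via β.

Nullable non-terminals: A, B.
FIRST sets used below: FIRST(B) = { 'd', 'f', ε }

A: nullable alternative(s) A → B; FOLLOW(A) = { $, 'f' }
  A → B f B: FIRST \ {ε} = { 'd', 'f' } — overlaps FOLLOW(A) on { 'f' }: CONFLICT
  A → B: FIRST \ {ε} = { 'd', 'f' } — this is the only nullable alternative, skip

B: nullable alternative(s) B → ε; FOLLOW(B) = { $, 'f' }
  B → d: FIRST \ {ε} = { 'd' } — disjoint from FOLLOW(B)
  B → f X f: FIRST \ {ε} = { 'f' } — overlaps FOLLOW(B) on { 'f' }: CONFLICT
  B → ε: FIRST \ {ε} = { } — this is the only nullable alternative, skip

X has no nullable alternative, so no FIRST/FOLLOW check is needed there.

So the grammar has 2 FIRST/FOLLOW conflicts (marked CONFLICT above).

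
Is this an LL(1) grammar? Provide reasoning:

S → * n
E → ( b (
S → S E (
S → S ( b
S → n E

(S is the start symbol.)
A grammar is LL(1) if for each non-terminal N with multiple productions, the predict sets of those productions are pairwise disjoint, where PREDICT(N → α) = (FIRST(α) \ {ε}) ∪ (FOLLOW(N) if α ⇒* ε).

Relevant sets:
  FIRST(S) = { '*', 'n' }

For S:
  PREDICT(S → '*' n) = { '*' }
  PREDICT(S → S E '(') = { '*', 'n' }
  PREDICT(S → S '(' b) = { '*', 'n' }
  PREDICT(S → n E) = { 'n' }
E has a single production, so nothing to check there.

Conflict found: Predict set conflict for S: { '*' }
The grammar is NOT LL(1).

Answer: No. Predict set conflict for S: { '*' }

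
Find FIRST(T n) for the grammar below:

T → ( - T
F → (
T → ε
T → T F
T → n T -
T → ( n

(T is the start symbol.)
{ '(', 'n' }

FIRST sets of the non-terminals involved (from the grammar, by fixed-point iteration):
  FIRST(T) = { '(', 'n', ε }

To compute FIRST(T n), process the symbols left to right:
Symbol T is a non-terminal. Add FIRST(T) \ {ε} = { '(', 'n' }
T is nullable (ε ∈ FIRST(T)), continue to the next symbol.
Symbol n is a terminal. Add 'n' and stop.
FIRST(T n) = { '(', 'n' }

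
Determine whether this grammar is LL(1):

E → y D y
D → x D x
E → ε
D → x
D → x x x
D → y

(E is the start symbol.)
A grammar is LL(1) if for each non-terminal N with multiple productions, the predict sets of those productions are pairwise disjoint, where PREDICT(N → α) = (FIRST(α) \ {ε}) ∪ (FOLLOW(N) if α ⇒* ε).

Relevant sets:
  FOLLOW(E) = { $ }

For E:
  PREDICT(E → y D y) = { 'y' }
  PREDICT(E → ε) = { $ }
For D:
  PREDICT(D → x D x) = { 'x' }
  PREDICT(D → x) = { 'x' }
  PREDICT(D → x x x) = { 'x' }
  PREDICT(D → y) = { 'y' }

Conflict found: Predict set conflict for D: { 'x' }
The grammar is NOT LL(1).

Answer: No. Predict set conflict for D: { 'x' }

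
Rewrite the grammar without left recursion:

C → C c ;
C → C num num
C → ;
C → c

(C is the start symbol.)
C → ; C'
C → c C'
C' → c ; C'
C' → num num C'
C' → ε

C is directly left-recursive. The standard transformation for
  A → A α₁ | ... | A α_m | β₁ | ... | β_n
is
  A  → β₁ A' | ... | β_n A'
  A' → α₁ A' | ... | α_m A' | ε

C → ; becomes C → ; C'
C → c becomes C → c C'
C → C c ; becomes C' → c ; C'
C → C num num becomes C' → num num C'
Add C' → ε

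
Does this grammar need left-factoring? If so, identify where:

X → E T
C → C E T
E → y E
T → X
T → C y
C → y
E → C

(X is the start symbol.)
Left-factoring is needed when two productions for the same non-terminal
share a common prefix on the right-hand side.

Productions for C:
  C → C E T
  C → y
Productions for E:
  E → y E
  E → C
Productions for T:
  T → X
  T → C y

No common prefixes found.

Answer: No, left-factoring is not needed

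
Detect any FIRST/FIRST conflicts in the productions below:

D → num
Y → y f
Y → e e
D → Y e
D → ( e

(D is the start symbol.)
A FIRST/FIRST conflict occurs when two productions N → α and N → β for the same non-terminal have FIRST(α) ∩ FIRST(β) ≠ ∅ (with ε ∈ FIRST of a nullable right-hand side, so two nullable alternatives also conflict).

FIRST sets of the non-terminals at (or reachable through a nullable prefix from) the front of some alternative:
  FIRST(Y) = { 'e', 'y' }

Productions for D:
  D → num: FIRST = { 'num' }
  D → Y e: FIRST = { 'e', 'y' }
  D → ( e: FIRST = { '(' }
Productions for Y:
  Y → y f: FIRST = { 'y' }
  Y → e e: FIRST = { 'e' }

All alternatives of each non-terminal have pairwise disjoint FIRST sets.

Answer: No FIRST/FIRST conflicts.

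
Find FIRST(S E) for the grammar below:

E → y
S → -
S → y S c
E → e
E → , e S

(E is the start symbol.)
{ '-', 'y' }

FIRST sets of the non-terminals involved (from the grammar, by fixed-point iteration):
  FIRST(S) = { '-', 'y' }

To compute FIRST(S E), process the symbols left to right:
Symbol S is a non-terminal. Add FIRST(S) \ {ε} = { '-', 'y' }
S is not nullable (ε ∉ FIRST(S)), so stop here.
FIRST(S E) = { '-', 'y' }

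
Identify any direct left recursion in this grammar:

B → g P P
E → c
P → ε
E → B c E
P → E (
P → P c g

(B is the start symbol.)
Yes, P is left-recursive

B → g P P: starts with g
E → c: starts with c
P → ε: starts with ε
E → B c E: starts with B
P → E (: starts with E
P → P c g: LEFT RECURSIVE (starts with P)

The grammar has direct left recursion on: P.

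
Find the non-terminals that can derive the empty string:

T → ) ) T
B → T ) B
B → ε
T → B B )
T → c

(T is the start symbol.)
{ 'B' }

ε-productions: B → ε
So B is immediately nullable.
No further non-terminal can be added: every production for the remaining non-terminals contains a terminal or a non-nullable non-terminal.
Nullable = { 'B' }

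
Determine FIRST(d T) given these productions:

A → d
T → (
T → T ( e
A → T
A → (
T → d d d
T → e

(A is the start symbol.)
To compute FIRST(d T), process the symbols left to right:
Symbol d is a terminal. Add 'd' and stop.
FIRST(d T) = { 'd' }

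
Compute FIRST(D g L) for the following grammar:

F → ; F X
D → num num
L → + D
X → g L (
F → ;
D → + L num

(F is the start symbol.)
{ '+', 'num' }

FIRST sets of the non-terminals involved (from the grammar, by fixed-point iteration):
  FIRST(D) = { '+', 'num' }

To compute FIRST(D g L), process the symbols left to right:
Symbol D is a non-terminal. Add FIRST(D) \ {ε} = { '+', 'num' }
D is not nullable (ε ∉ FIRST(D)), so stop here.
FIRST(D g L) = { '+', 'num' }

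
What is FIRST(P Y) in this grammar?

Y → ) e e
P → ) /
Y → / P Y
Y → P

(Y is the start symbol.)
{ ')' }

FIRST sets of the non-terminals involved (from the grammar, by fixed-point iteration):
  FIRST(P) = { ')' }

To compute FIRST(P Y), process the symbols left to right:
Symbol P is a non-terminal. Add FIRST(P) \ {ε} = { ')' }
P is not nullable (ε ∉ FIRST(P)), so stop here.
FIRST(P Y) = { ')' }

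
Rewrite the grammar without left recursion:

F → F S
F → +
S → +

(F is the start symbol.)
F → + F'
F' → S F'
F' → ε
S → +

F is directly left-recursive. The standard transformation for
  A → A α₁ | ... | A α_m | β₁ | ... | β_n
is
  A  → β₁ A' | ... | β_n A'
  A' → α₁ A' | ... | α_m A' | ε

F → + becomes F → + F'
F → F S becomes F' → S F'
Add F' → ε

Productions for other non-terminals are unchanged:
  S → +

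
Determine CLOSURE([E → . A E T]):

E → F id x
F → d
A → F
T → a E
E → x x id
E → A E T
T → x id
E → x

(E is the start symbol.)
To compute CLOSURE, for each item [A → α.Bβ] where B is a non-terminal, add [B → .γ] for all productions B → γ; repeat for the newly added items until nothing changes.

Start with: [E → . A E T]
  [E → . A E T] has the dot before A: add [A → . F]
  [A → . F] has the dot before F: add [F → . d]
No further items can be added.

CLOSURE = { [A → . F], [E → . A E T], [F → . d] }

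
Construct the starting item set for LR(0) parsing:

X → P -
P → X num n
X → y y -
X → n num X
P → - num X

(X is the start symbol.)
First, augment the grammar with X' → X
I₀ = CLOSURE({ [X' → . X] }):
  [X' → . X] has the dot before X: add [X → . P -], [X → . y y -], [X → . n num X]
  [X → . P -] has the dot before P: add [P → . X num n], [P → . - num X]
No further items can be added.

I₀ = { [P → . - num X], [P → . X num n], [X → . P -], [X → . n num X], [X → . y y -], [X' → . X] }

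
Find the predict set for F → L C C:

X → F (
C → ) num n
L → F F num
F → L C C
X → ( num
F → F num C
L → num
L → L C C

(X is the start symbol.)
{ 'num' }

PREDICT(F → L C C) = (FIRST(RHS) \ {ε}) ∪ (FOLLOW(F) if ε ∈ FIRST(RHS), i.e. RHS ⇒* ε)
FIRST(L) = { 'num' }
FIRST(L C C) = { 'num' }
ε ∉ FIRST(L C C), so FOLLOW(F) is not added.
PREDICT(F → L C C) = { 'num' }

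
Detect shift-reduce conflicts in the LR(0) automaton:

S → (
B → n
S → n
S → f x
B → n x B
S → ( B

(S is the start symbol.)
Yes — I1: [S → ( .] vs [B → . n]; I7: [B → n .] vs [B → n . x B]

A shift-reduce conflict occurs when an LR(0) state has both:
  - a complete (reduce) item [A → α .] (dot at the end), and
  - a shift item [B → β . c γ] (dot before a terminal).

Augment with S' → S and build the canonical LR(0) collection (I0 = CLOSURE({[S' → . S]}), then GOTO on every symbol after a dot until no new states appear). It has 10 states:
  I0: { [S → . ( B], [S → . (], [S → . f x], [S → . n], [S' → . S] }  — shift
  I1: { [B → . n x B], [B → . n], [S → ( . B], [S → ( .] }  — shift, reduce
  I2: { [S' → S .] }  — accept
  I3: { [S → f . x] }  — shift
  I4: { [S → n .] }  — reduce
  I5: { [S → f x .] }  — reduce
  I6: { [S → ( B .] }  — reduce
  I7: { [B → n . x B], [B → n .] }  — shift, reduce
  I8: { [B → . n x B], [B → . n], [B → n x . B] }  — shift
  I9: { [B → n x B .] }  — reduce

I1 contains reduce item [S → ( .] and shift items [B → . n], [B → . n x B] — shift-reduce conflict.
I7 contains reduce item [B → n .] and shift item [B → n . x B] — shift-reduce conflict.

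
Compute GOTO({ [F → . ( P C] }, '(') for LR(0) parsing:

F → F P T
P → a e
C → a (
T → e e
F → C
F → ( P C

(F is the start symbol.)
{ [F → ( . P C], [P → . a e] }

GOTO(I, '(') = CLOSURE({ [A → αX.β] : [A → α.Xβ] ∈ I, X = '(' })

Items with dot before '(', with the dot advanced:
  [F → . ( P C] → [F → ( . P C]
Closure of the advanced items:
  [F → ( . P C] has the dot before P: add [P → . a e]

GOTO = { [F → ( . P C], [P → . a e] }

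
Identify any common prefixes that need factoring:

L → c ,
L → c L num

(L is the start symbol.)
Left-factoring is needed when two productions for the same non-terminal
share a common prefix on the right-hand side.

Productions for L:
  L → c ,
  L → c L num

Found common prefix 'c' in productions for L

Answer: Yes, L has productions with common prefix 'c'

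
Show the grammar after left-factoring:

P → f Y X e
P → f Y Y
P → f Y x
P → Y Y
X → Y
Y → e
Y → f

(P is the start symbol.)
P → f Y P'
P' → X e
P' → Y
P' → x
P → Y Y
X → Y
Y → e
Y → f

Left-factoring transforms A → αβ₁ | αβ₂ into A → αA' and A' → β₁ | β₂
(α is the longest common prefix among the alternatives). Repeat until
no nonterminal has two alternatives with a common prefix.

Round 1: P has alternatives sharing prefix 'f Y'. Introduce P': P → f Y P'
  Add: P' → X e
  Add: P' → Y
  Add: P' → x

No remaining common prefixes — done.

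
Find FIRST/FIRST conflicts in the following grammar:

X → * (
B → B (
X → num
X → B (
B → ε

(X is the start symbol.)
No FIRST/FIRST conflicts.

A FIRST/FIRST conflict occurs when two productions N → α and N → β for the same non-terminal have FIRST(α) ∩ FIRST(β) ≠ ∅ (with ε ∈ FIRST of a nullable right-hand side, so two nullable alternatives also conflict).

FIRST sets of the non-terminals at (or reachable through a nullable prefix from) the front of some alternative:
  FIRST(B) = { '(', ε }

Productions for X:
  X → * (: FIRST = { '*' }
  X → num: FIRST = { 'num' }
  X → B (: FIRST = { '(' }
Productions for B:
  B → B (: FIRST = { '(' }
  B → ε: FIRST = { ε }

All alternatives of each non-terminal have pairwise disjoint FIRST sets.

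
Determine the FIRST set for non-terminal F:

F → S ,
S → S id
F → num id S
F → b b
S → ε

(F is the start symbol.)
{ ',', 'b', 'id', 'num' }

FIRST sets of the other non-terminals involved (by the same procedure, iterated to a fixed point):
  FIRST(S) = { 'id', ε }

From F → S ,:
  - S is a non-terminal: add FIRST(S) \ {ε} = { 'id' }
    S is nullable, so continue to the next symbol
  - ',' is a terminal: add ',' and stop
From F → num id S:
  - num is a terminal: add 'num' and stop
From F → b b:
  - b is a terminal: add 'b' and stop

Collecting: FIRST(F) = { ',', 'b', 'id', 'num' }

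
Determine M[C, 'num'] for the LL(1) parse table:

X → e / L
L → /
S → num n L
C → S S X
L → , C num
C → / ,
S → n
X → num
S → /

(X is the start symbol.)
C → S S X

To find M[C, 'num'], we find productions for C where 'num' is in the predict set (PREDICT(N → α) = (FIRST(α) \ {ε}) ∪ (FOLLOW(N) if α ⇒* ε)).

Relevant sets:
  FIRST(S) = { '/', 'n', 'num' }

C → S S X: PREDICT = { '/', 'n', 'num' }
  'num' is in predict set, so this production goes in M[C, 'num']
C → / ,: PREDICT = { '/' }

M[C, 'num'] = C → S S X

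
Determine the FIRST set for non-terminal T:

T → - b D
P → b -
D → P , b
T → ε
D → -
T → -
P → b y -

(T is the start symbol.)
{ '-', ε }

From T → - b D:
  - '-' is a terminal: add '-' and stop
From T → ε:
  - ε-production, so ε ∈ FIRST(T)
From T → -:
  - '-' is a terminal: add '-' and stop

Collecting: FIRST(T) = { '-', ε }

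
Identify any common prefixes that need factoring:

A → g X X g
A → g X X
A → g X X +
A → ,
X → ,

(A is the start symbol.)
Yes, A has productions with common prefix 'g X X'

Left-factoring is needed when two productions for the same non-terminal
share a common prefix on the right-hand side.

Productions for A:
  A → g X X g
  A → g X X
  A → g X X +
  A → ,

Found common prefix 'g X X' in productions for A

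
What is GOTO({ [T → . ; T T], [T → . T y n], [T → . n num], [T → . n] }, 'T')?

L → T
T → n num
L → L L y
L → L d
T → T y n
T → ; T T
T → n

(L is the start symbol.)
GOTO(I, 'T') = CLOSURE({ [A → αX.β] : [A → α.Xβ] ∈ I, X = 'T' })

Items with dot before 'T', with the dot advanced:
  [T → . T y n] → [T → T . y n]
Closure adds nothing (no advanced item has the dot before a non-terminal).

GOTO = { [T → T . y n] }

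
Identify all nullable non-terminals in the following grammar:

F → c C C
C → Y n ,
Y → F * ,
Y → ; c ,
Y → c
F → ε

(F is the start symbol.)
ε-productions: F → ε
So F is immediately nullable.
No further non-terminal can be added: every production for the remaining non-terminals contains a terminal or a non-nullable non-terminal.
Nullable = { 'F' }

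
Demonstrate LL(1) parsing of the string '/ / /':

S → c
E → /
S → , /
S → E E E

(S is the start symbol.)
Stack is shown with the top on the left.

Stack    Input    Action
------------------------
S $      / / / $  output S → E E E
E E E $  / / / $  output E → /
/ E E $  / / / $  match '/'
E E $    / / $    output E → /
/ E $    / / $    match '/'
E $      / $      output E → /
/ $      / $      match '/'
$        $        accept

The string is accepted.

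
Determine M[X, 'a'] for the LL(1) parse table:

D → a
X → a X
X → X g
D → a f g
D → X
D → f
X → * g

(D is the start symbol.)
X → a X, X → X g

To find M[X, 'a'], we find productions for X where 'a' is in the predict set (PREDICT(N → α) = (FIRST(α) \ {ε}) ∪ (FOLLOW(N) if α ⇒* ε)).

Relevant sets:
  FIRST(X) = { '*', 'a' }

X → a X: PREDICT = { 'a' }
  'a' is in predict set, so this production goes in M[X, 'a']
X → X g: PREDICT = { '*', 'a' }
  'a' is in predict set, so this production goes in M[X, 'a']
X → * g: PREDICT = { '*' }

M[X, 'a'] = X → a X, X → X g  (a multiply-defined cell — the grammar is not LL(1))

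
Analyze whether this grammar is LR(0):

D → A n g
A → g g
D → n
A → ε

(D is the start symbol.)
No. Shift-reduce conflict between [A → .] and [A → . g g]

A grammar is LR(0) if no state in the canonical LR(0) collection has:
  - both a shift item (dot before a terminal) and a complete item (shift-reduce conflict), or
  - two or more complete items (reduce-reduce conflict; the accept item [D' → D .] counts as a complete item here).

Augment with D' → D and build the canonical LR(0) collection (I0 = CLOSURE({[D' → . D]}), then GOTO on every symbol after a dot until no new states appear). It has 8 states:
  I0: { [A → . g g], [A → .], [D → . A n g], [D → . n], [D' → . D] }  — shift, reduce
  I1: { [D → A . n g] }  — shift
  I2: { [D' → D .] }  — accept
  I3: { [A → g . g] }  — shift
  I4: { [D → n .] }  — reduce
  I5: { [A → g g .] }  — reduce
  I6: { [D → A n . g] }  — shift
  I7: { [D → A n g .] }  — reduce

Conflict in state I0:
  Shift-reduce conflict between [A → .] and [A → . g g]
So the grammar is NOT LR(0).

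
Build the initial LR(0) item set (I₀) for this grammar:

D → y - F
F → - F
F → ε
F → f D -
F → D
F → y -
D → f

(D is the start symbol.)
{ [D → . f], [D → . y - F], [D' → . D] }

First, augment the grammar with D' → D
I₀ = CLOSURE({ [D' → . D] }):
  [D' → . D] has the dot before D: add [D → . y - F], [D → . f]
No further items can be added.

I₀ = { [D → . f], [D → . y - F], [D' → . D] }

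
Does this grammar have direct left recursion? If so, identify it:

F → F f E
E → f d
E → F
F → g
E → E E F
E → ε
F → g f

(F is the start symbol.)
Direct left recursion occurs when N → N α for some non-terminal N (the right-hand side begins with the left-hand side itself).

F → F f E: LEFT RECURSIVE (starts with F)
E → f d: starts with f
E → F: starts with F
F → g: starts with g
E → E E F: LEFT RECURSIVE (starts with E)
E → ε: starts with ε
F → g f: starts with g

The grammar has direct left recursion on: F, E.

Answer: Yes, F, E are left-recursive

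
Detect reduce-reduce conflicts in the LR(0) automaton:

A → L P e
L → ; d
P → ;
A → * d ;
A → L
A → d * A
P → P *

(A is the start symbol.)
No reduce-reduce conflicts

A reduce-reduce conflict occurs when an LR(0) state has two complete items [A → α .] and [B → β .] — both call for a reduction, and with no lookahead the parser cannot choose between them.

Augment with A' → A and build the canonical LR(0) collection (I0 = CLOSURE({[A' → . A]}), then GOTO on every symbol after a dot until no new states appear). It has 15 states:
  I0: { [A → . * d ;], [A → . L P e], [A → . L], [A → . d * A], [A' → . A], [L → . ; d] }  — shift
  I1: { [A → * . d ;] }  — shift
  I2: { [L → ; . d] }  — shift
  I3: { [A' → A .] }  — accept
  I4: { [A → L . P e], [A → L .], [P → . ;], [P → . P *] }  — shift, reduce
  I5: { [A → d . * A] }  — shift
  I6: { [A → . * d ;], [A → . L P e], [A → . L], [A → . d * A], [A → d * . A], [L → . ; d] }  — shift
  I7: { [A → d * A .] }  — reduce
  I8: { [P → ; .] }  — reduce
  I9: { [A → L P . e], [P → P . *] }  — shift
  I10: { [P → P * .] }  — reduce
  I11: { [A → L P e .] }  — reduce
  I12: { [L → ; d .] }  — reduce
  I13: { [A → * d . ;] }  — shift
  I14: { [A → * d ; .] }  — reduce

No state contains more than one complete item.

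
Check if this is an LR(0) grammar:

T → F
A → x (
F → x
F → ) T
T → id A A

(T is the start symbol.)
A grammar is LR(0) if no state in the canonical LR(0) collection has:
  - both a shift item (dot before a terminal) and a complete item (shift-reduce conflict), or
  - two or more complete items (reduce-reduce conflict; the accept item [T' → T .] counts as a complete item here).

Augment with T' → T and build the canonical LR(0) collection (I0 = CLOSURE({[T' → . T]}), then GOTO on every symbol after a dot until no new states appear). It has 11 states:
  I0: { [F → . ) T], [F → . x], [T → . F], [T → . id A A], [T' → . T] }  — shift
  I1: { [F → ) . T], [F → . ) T], [F → . x], [T → . F], [T → . id A A] }  — shift
  I2: { [T → F .] }  — reduce
  I3: { [T' → T .] }  — accept
  I4: { [A → . x (], [T → id . A A] }  — shift
  I5: { [F → x .] }  — reduce
  I6: { [A → . x (], [T → id A . A] }  — shift
  I7: { [A → x . (] }  — shift
  I8: { [A → x ( .] }  — reduce
  I9: { [T → id A A .] }  — reduce
  I10: { [F → ) T .] }  — reduce

Every state is either a pure shift/goto state or contains exactly one complete item and nothing to shift — no conflicts. The grammar is LR(0).

Answer: Yes, the grammar is LR(0)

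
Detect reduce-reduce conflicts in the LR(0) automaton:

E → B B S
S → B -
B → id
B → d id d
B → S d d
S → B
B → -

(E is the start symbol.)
Yes — I11: [B → - .] vs [S → B - .]

A reduce-reduce conflict occurs when an LR(0) state has two complete items [A → α .] and [B → β .] — both call for a reduction, and with no lookahead the parser cannot choose between them.

Augment with E' → E and build the canonical LR(0) collection (I0 = CLOSURE({[E' → . E]}), then GOTO on every symbol after a dot until no new states appear). It has 16 states:
  I0: { [B → . -], [B → . S d d], [B → . d id d], [B → . id], [E → . B B S], [E' → . E], [S → . B -], [S → . B] }  — shift
  I1: { [B → - .] }  — reduce
  I2: { [B → . -], [B → . S d d], [B → . d id d], [B → . id], [E → B . B S], [S → . B -], [S → . B], [S → B . -], [S → B .] }  — shift, reduce
  I3: { [E' → E .] }  — accept
  I4: { [B → S . d d] }  — shift
  I5: { [B → d . id d] }  — shift
  I6: { [B → id .] }  — reduce
  I7: { [B → d id . d] }  — shift
  I8: { [B → d id d .] }  — reduce
  I9: { [B → S d . d] }  — shift
  I10: { [B → S d d .] }  — reduce
  I11: { [B → - .], [S → B - .] }  — 2 reduces
  I12: { [B → . -], [B → . S d d], [B → . d id d], [B → . id], [E → B B . S], [S → . B -], [S → . B], [S → B . -], [S → B .] }  — shift, reduce
  I13: { [S → B . -], [S → B .] }  — shift, reduce
  I14: { [B → S . d d], [E → B B S .] }  — shift, reduce
  I15: { [S → B - .] }  — reduce

I11 contains complete items [B → - .], [S → B - .] — reduce-reduce conflict.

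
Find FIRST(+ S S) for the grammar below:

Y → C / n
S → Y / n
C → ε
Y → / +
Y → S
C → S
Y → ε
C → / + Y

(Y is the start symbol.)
To compute FIRST(+ S S), process the symbols left to right:
Symbol + is a terminal. Add '+' and stop.
FIRST(+ S S) = { '+' }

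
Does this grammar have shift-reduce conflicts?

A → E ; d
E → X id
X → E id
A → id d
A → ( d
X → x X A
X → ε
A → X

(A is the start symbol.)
Yes — I0: [X → .] vs [A → . ( d]; I4: [A → X .] vs [E → X . id]; I6: [X → .] vs [X → . x X A]; I8: [X → .] vs [A → . ( d]; I10: [E → X id .] vs [A → id . d]

Augment with A' → A and build the canonical LR(0) collection (I0 = CLOSURE({[A' → . A]}), then GOTO on every symbol after a dot until no new states appear). It has 17 states:
  I0: { [A → . ( d], [A → . E ; d], [A → . X], [A → . id d], [A' → . A], [E → . X id], [X → . E id], [X → . x X A], [X → .] }  — shift, reduce
  I1: { [A → ( . d] }  — shift
  I2: { [A' → A .] }  — accept
  I3: { [A → E . ; d], [X → E . id] }  — shift
  I4: { [A → X .], [E → X . id] }  — shift, reduce
  I5: { [A → id . d] }  — shift
  I6: { [E → . X id], [X → . E id], [X → . x X A], [X → .], [X → x . X A] }  — shift, reduce
  I7: { [X → E . id] }  — shift
  I8: { [A → . ( d], [A → . E ; d], [A → . X], [A → . id d], [E → . X id], [E → X . id], [X → . E id], [X → . x X A], [X → .], [X → x X . A] }  — shift, reduce
  I9: { [X → x X A .] }  — reduce
  I10: { [A → id . d], [E → X id .] }  — shift, reduce
  I11: { [A → id d .] }  — reduce
  I12: { [X → E id .] }  — reduce
  I13: { [E → X id .] }  — reduce
  I14: { [A → E ; . d] }  — shift
  I15: { [A → E ; d .] }  — reduce
  I16: { [A → ( d .] }  — reduce

I0 contains reduce item [X → .] and shift items [A → . ( d], [A → . id d], [X → . x X A] — shift-reduce conflict.
I4 contains reduce item [A → X .] and shift item [E → X . id] — shift-reduce conflict.
I6 contains reduce item [X → .] and shift item [X → . x X A] — shift-reduce conflict.
I8 contains reduce item [X → .] and shift items [A → . ( d], [A → . id d], [E → X . id], [X → . x X A] — shift-reduce conflict.
I10 contains reduce item [E → X id .] and shift item [A → id . d] — shift-reduce conflict.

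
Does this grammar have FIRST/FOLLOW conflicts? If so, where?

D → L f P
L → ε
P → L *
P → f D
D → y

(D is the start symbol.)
No FIRST/FOLLOW conflicts.

A FIRST/FOLLOW conflict occurs when a non-terminal N has a nullable alternative N → β (β ⇒* ε) and another alternative N → α with FIRST(α) ∩ FOLLOW(N) ≠ ∅: on such a lookahead the parser cannot decide between expanding α and letting N vanish via β.

Nullable non-terminals: L.
L has a nullable alternative but only one production, so nothing to check.

D, P have no nullable alternative, so no FIRST/FOLLOW check is needed there.

No FIRST/FOLLOW conflicts found.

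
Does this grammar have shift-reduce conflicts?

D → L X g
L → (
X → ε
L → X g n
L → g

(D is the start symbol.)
A shift-reduce conflict occurs when an LR(0) state has both:
  - a complete (reduce) item [A → α .] (dot at the end), and
  - a shift item [B → β . c γ] (dot before a terminal).

Augment with D' → D and build the canonical LR(0) collection (I0 = CLOSURE({[D' → . D]}), then GOTO on every symbol after a dot until no new states appear). It has 10 states:
  I0: { [D → . L X g], [D' → . D], [L → . (], [L → . X g n], [L → . g], [X → .] }  — shift, reduce
  I1: { [L → ( .] }  — reduce
  I2: { [D' → D .] }  — accept
  I3: { [D → L . X g], [X → .] }  — reduce
  I4: { [L → X . g n] }  — shift
  I5: { [L → g .] }  — reduce
  I6: { [L → X g . n] }  — shift
  I7: { [L → X g n .] }  — reduce
  I8: { [D → L X . g] }  — shift
  I9: { [D → L X g .] }  — reduce

I0 contains reduce item [X → .] and shift items [L → . (], [L → . g] — shift-reduce conflict.

Answer: Yes — I0: [X → .] vs [L → . (]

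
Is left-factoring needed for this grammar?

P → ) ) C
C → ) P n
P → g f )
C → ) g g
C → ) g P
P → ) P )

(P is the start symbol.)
Left-factoring is needed when two productions for the same non-terminal
share a common prefix on the right-hand side.

Productions for P:
  P → ) ) C
  P → g f )
  P → ) P )
Productions for C:
  C → ) P n
  C → ) g g
  C → ) g P

Found common prefix ')' in productions for P
Found common prefix ')' in productions for C

Answer: Yes, P has productions with common prefix ')'; C has productions with common prefix ')'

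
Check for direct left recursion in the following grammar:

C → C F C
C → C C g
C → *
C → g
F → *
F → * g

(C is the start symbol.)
Yes, C is left-recursive

Direct left recursion occurs when N → N α for some non-terminal N (the right-hand side begins with the left-hand side itself).

C → C F C: LEFT RECURSIVE (starts with C)
C → C C g: LEFT RECURSIVE (starts with C)
C → *: starts with '*'
C → g: starts with g
F → *: starts with '*'
F → * g: starts with '*'

The grammar has direct left recursion on: C.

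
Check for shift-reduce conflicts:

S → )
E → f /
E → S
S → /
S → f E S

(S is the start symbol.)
A shift-reduce conflict occurs when an LR(0) state has both:
  - a complete (reduce) item [A → α .] (dot at the end), and
  - a shift item [B → β . c γ] (dot before a terminal).

Augment with S' → S and build the canonical LR(0) collection (I0 = CLOSURE({[S' → . S]}), then GOTO on every symbol after a dot until no new states appear). It has 10 states:
  I0: { [S → . )], [S → . /], [S → . f E S], [S' → . S] }  — shift
  I1: { [S → ) .] }  — reduce
  I2: { [S → / .] }  — reduce
  I3: { [S' → S .] }  — accept
  I4: { [E → . S], [E → . f /], [S → . )], [S → . /], [S → . f E S], [S → f . E S] }  — shift
  I5: { [S → . )], [S → . /], [S → . f E S], [S → f E . S] }  — shift
  I6: { [E → S .] }  — reduce
  I7: { [E → . S], [E → . f /], [E → f . /], [S → . )], [S → . /], [S → . f E S], [S → f . E S] }  — shift
  I8: { [E → f / .], [S → / .] }  — 2 reduces
  I9: { [S → f E S .] }  — reduce

No state contains both a complete item and a shift item.

Answer: No shift-reduce conflicts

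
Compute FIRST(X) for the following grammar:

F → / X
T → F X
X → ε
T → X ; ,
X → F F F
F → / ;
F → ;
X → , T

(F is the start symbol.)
{ ',', '/', ';', ε }

To compute FIRST(X), examine every production with X on the left-hand side, reading each right-hand side left to right until a non-nullable symbol is reached.

FIRST sets of the other non-terminals involved (by the same procedure, iterated to a fixed point):
  FIRST(F) = { '/', ';' }

From X → ε:
  - ε-production, so ε ∈ FIRST(X)
From X → F F F:
  - F is a non-terminal: add FIRST(F) \ {ε} = { '/', ';' }
    F is not nullable, so stop
From X → , T:
  - ',' is a terminal: add ',' and stop

Collecting: FIRST(X) = { ',', '/', ';', ε }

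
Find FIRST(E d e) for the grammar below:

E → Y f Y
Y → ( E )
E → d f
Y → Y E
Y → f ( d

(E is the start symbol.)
{ '(', 'd', 'f' }

FIRST sets of the non-terminals involved (from the grammar, by fixed-point iteration):
  FIRST(E) = { '(', 'd', 'f' }

To compute FIRST(E d e), process the symbols left to right:
Symbol E is a non-terminal. Add FIRST(E) \ {ε} = { '(', 'd', 'f' }
E is not nullable (ε ∉ FIRST(E)), so stop here.
FIRST(E d e) = { '(', 'd', 'f' }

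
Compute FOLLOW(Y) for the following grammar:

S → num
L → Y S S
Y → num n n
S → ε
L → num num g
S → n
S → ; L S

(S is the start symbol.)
{ $, ';', 'n', 'num' }

In L → Y S S: Y is followed by S S, add FIRST(S S) \ {ε} = { ';', 'n', 'num' }
  S S is nullable, so also add FOLLOW(L)

The FOLLOW sets referred to above (computed the same way, to a fixed point):
  FOLLOW(L) = { $, ';', 'n', 'num' }

Taking the union: FOLLOW(Y) = { $, ';', 'n', 'num' }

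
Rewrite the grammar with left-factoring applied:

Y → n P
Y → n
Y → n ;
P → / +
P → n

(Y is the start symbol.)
Left-factoring transforms A → αβ₁ | αβ₂ into A → αA' and A' → β₁ | β₂
(α is the longest common prefix among the alternatives). Repeat until
no nonterminal has two alternatives with a common prefix.

Round 1: Y has alternatives sharing prefix 'n'. Introduce Y': Y → n Y'
  Add: Y' → P
  Add: Y' → ε
  Add: Y' → ;

No remaining common prefixes — done.

Resulting grammar:
Y → n Y'
Y' → P
Y' → ε
Y' → ;
P → / +
P → n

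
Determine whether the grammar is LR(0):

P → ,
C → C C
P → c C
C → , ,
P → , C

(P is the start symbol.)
No. Shift-reduce conflict between [P → , .] and [C → . , ,]

Augment with P' → P and build the canonical LR(0) collection (I0 = CLOSURE({[P' → . P]}), then GOTO on every symbol after a dot until no new states appear). It has 9 states:
  I0: { [P → . , C], [P → . ,], [P → . c C], [P' → . P] }  — shift
  I1: { [C → . , ,], [C → . C C], [P → , . C], [P → , .] }  — shift, reduce
  I2: { [P' → P .] }  — accept
  I3: { [C → . , ,], [C → . C C], [P → c . C] }  — shift
  I4: { [C → , . ,] }  — shift
  I5: { [C → . , ,], [C → . C C], [C → C . C], [P → c C .] }  — shift, reduce
  I6: { [C → . , ,], [C → . C C], [C → C . C], [C → C C .] }  — shift, reduce
  I7: { [C → , , .] }  — reduce
  I8: { [C → . , ,], [C → . C C], [C → C . C], [P → , C .] }  — shift, reduce

Conflict in state I1:
  Shift-reduce conflict between [P → , .] and [C → . , ,]
So the grammar is NOT LR(0).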